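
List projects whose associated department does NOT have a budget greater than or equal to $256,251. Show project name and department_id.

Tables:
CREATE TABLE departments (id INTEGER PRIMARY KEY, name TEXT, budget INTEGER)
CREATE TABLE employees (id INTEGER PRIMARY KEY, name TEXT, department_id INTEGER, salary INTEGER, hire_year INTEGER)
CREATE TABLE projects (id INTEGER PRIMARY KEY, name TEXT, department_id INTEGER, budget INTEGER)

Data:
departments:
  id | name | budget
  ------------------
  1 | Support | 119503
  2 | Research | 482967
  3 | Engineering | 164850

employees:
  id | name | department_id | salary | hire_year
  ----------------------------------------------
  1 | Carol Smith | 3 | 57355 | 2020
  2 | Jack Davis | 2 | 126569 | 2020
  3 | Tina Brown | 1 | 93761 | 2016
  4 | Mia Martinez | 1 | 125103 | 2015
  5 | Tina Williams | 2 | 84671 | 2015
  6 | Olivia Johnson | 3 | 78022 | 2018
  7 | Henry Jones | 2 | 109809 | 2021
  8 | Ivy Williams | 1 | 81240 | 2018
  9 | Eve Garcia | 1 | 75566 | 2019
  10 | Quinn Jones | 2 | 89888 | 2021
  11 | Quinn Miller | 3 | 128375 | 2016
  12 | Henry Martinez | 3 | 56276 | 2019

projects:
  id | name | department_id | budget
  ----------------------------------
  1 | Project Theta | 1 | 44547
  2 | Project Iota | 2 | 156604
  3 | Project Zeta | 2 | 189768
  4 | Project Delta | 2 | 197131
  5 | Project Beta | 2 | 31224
SELECT name, department_id FROM projects WHERE department_id NOT IN (SELECT id FROM departments WHERE budget >= 256251)

Execution result:
name | department_id
Project Theta | 1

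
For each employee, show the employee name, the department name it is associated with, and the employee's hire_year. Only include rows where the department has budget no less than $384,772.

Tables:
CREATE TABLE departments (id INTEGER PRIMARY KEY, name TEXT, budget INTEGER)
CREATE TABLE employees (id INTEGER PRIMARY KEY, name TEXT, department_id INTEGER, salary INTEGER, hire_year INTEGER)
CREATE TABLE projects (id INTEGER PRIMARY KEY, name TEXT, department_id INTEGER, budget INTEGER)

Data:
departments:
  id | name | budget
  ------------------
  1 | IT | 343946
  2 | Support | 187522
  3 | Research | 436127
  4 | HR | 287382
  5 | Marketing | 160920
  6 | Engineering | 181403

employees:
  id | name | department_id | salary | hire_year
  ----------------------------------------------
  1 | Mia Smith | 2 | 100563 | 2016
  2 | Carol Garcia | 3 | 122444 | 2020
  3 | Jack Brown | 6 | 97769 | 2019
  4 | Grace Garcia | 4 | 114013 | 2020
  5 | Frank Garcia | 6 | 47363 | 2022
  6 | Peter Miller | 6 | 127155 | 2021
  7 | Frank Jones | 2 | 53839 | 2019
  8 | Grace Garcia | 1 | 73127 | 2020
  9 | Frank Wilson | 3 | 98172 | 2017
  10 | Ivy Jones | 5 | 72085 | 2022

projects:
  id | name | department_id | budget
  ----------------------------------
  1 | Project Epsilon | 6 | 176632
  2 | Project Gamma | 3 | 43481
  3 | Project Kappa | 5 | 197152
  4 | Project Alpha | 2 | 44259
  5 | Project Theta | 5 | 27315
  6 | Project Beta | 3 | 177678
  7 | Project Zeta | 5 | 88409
SELECT c.name, p.name AS department, c.hire_year FROM employees c JOIN departments p ON c.department_id = p.id WHERE p.budget >= 384772

Execution result:
name | department | hire_year
Carol Garcia | Research | 2020
Frank Wilson | Research | 2017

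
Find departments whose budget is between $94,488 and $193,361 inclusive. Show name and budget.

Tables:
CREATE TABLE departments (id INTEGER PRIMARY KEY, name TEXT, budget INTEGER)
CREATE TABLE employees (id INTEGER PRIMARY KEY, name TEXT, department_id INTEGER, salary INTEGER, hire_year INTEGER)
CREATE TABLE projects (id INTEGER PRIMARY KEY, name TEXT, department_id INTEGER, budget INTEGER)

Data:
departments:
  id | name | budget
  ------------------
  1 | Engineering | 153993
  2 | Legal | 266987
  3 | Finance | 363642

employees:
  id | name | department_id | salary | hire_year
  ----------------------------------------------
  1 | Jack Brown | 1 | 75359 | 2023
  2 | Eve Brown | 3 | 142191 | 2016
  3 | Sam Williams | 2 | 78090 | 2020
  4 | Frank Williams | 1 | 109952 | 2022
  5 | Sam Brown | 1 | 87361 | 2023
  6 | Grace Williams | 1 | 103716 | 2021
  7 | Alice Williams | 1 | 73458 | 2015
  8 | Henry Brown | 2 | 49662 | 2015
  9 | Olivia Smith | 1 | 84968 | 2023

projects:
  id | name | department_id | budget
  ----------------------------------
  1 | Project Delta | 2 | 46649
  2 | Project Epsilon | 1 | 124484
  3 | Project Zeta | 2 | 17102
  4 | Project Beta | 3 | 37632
SELECT name, budget FROM departments WHERE budget BETWEEN 94488 AND 193361

Execution result:
name | budget
Engineering | 153993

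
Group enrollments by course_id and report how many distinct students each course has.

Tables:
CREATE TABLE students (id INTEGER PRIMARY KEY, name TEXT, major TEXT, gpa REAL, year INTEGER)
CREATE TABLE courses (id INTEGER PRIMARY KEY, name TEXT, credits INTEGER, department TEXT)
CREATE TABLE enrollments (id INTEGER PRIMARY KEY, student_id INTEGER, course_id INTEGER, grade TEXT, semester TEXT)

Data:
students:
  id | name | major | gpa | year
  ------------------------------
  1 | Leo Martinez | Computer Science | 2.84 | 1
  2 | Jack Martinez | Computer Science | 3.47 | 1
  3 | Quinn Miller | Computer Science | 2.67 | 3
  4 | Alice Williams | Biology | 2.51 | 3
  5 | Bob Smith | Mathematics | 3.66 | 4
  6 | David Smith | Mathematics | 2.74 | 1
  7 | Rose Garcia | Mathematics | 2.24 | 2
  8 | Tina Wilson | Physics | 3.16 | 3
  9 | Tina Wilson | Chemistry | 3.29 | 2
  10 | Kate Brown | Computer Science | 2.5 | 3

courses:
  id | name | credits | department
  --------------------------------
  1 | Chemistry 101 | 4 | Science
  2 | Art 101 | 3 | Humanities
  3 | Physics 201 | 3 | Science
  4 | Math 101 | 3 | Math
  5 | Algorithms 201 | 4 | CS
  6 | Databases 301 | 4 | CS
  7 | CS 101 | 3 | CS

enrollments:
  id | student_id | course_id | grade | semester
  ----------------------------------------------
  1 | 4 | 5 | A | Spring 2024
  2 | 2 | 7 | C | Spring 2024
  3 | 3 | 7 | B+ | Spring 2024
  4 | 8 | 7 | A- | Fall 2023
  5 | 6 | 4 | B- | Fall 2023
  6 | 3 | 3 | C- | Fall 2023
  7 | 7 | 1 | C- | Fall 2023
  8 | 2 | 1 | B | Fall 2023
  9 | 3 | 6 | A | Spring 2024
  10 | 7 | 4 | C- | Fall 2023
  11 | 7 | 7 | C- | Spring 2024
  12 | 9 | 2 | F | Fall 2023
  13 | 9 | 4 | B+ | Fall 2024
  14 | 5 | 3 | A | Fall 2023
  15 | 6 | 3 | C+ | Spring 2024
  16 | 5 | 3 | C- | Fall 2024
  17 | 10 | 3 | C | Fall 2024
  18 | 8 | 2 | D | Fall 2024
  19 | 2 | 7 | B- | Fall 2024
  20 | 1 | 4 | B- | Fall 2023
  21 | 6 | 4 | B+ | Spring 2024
SELECT course_id, COUNT(DISTINCT student_id) AS distinct_student_count FROM enrollments GROUP BY course_id

Execution result:
course_id | distinct_student_count
1 | 2
2 | 2
3 | 4
4 | 4
5 | 1
6 | 1
7 | 4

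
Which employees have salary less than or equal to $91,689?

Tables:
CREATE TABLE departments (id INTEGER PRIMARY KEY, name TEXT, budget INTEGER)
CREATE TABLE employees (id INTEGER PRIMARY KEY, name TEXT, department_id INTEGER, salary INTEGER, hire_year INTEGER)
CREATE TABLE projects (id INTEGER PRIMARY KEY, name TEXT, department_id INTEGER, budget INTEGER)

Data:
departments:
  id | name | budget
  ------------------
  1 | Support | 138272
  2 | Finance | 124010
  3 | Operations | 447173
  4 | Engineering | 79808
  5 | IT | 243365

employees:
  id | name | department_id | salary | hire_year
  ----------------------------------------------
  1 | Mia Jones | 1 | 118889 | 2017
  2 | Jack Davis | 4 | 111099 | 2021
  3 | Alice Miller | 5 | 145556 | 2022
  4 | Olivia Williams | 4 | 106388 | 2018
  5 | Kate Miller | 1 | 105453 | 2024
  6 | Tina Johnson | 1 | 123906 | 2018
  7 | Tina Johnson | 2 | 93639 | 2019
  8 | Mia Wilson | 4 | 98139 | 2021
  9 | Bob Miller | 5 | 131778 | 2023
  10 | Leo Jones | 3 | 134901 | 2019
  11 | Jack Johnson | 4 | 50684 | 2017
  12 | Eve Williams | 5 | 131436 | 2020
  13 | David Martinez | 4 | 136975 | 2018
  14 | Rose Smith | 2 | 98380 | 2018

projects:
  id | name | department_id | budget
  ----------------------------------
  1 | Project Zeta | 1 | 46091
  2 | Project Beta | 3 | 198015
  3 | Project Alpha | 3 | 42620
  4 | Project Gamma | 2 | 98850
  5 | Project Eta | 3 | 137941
SELECT name, salary FROM employees WHERE salary <= 91689

Execution result:
name | salary
Jack Johnson | 50684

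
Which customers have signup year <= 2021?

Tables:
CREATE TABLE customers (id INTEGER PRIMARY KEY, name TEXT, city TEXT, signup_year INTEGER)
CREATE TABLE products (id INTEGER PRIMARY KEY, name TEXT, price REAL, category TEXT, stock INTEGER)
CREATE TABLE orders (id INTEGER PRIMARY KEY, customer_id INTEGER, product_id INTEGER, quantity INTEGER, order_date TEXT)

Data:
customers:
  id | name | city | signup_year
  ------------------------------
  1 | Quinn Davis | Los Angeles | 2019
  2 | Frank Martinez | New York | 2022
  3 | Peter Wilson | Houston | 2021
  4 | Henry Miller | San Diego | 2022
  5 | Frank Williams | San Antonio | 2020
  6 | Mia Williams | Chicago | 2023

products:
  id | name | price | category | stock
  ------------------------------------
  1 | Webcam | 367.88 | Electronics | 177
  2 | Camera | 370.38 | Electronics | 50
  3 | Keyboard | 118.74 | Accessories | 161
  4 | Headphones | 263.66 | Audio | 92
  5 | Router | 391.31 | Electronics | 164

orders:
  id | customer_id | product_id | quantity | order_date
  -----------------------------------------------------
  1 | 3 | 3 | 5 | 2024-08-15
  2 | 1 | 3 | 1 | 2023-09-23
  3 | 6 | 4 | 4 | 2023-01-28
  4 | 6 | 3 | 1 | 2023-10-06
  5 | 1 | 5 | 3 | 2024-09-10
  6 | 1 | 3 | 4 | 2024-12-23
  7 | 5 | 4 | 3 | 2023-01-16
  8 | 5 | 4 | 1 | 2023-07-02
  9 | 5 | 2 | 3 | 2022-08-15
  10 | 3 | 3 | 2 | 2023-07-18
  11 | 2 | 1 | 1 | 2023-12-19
SELECT name, signup_year FROM customers WHERE signup_year <= 2021

Execution result:
name | signup_year
Quinn Davis | 2019
Peter Wilson | 2021
Frank Williams | 2020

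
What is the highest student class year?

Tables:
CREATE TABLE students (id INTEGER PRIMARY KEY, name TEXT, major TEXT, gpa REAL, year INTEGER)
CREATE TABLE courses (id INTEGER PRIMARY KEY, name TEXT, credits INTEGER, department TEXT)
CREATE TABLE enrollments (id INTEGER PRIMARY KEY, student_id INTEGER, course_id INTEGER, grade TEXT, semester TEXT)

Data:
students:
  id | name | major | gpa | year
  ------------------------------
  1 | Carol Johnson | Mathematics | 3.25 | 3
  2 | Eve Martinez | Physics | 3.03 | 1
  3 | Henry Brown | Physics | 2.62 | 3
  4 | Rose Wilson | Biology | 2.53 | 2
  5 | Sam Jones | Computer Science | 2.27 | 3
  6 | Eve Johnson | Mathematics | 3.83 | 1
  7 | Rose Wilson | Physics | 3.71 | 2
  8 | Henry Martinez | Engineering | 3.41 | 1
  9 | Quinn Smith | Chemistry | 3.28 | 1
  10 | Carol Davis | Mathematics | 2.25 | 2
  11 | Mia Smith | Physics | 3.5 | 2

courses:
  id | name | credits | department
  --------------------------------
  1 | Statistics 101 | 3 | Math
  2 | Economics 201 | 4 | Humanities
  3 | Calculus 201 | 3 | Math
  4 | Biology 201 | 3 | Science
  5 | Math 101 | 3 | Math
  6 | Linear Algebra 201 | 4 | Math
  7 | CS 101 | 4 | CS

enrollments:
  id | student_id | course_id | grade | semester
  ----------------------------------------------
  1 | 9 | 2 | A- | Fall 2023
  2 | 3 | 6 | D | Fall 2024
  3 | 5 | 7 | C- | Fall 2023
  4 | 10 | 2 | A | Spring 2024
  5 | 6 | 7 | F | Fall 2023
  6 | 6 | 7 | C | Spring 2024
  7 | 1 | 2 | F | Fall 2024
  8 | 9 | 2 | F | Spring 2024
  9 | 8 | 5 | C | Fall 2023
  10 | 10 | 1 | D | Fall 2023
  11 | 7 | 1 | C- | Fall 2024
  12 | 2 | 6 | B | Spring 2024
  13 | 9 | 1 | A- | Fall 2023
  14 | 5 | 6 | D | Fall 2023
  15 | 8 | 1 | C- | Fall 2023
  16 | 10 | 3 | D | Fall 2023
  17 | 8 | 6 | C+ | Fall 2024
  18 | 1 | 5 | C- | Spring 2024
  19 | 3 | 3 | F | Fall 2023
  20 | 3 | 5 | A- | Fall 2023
SELECT MAX(year) FROM students

Execution result:
3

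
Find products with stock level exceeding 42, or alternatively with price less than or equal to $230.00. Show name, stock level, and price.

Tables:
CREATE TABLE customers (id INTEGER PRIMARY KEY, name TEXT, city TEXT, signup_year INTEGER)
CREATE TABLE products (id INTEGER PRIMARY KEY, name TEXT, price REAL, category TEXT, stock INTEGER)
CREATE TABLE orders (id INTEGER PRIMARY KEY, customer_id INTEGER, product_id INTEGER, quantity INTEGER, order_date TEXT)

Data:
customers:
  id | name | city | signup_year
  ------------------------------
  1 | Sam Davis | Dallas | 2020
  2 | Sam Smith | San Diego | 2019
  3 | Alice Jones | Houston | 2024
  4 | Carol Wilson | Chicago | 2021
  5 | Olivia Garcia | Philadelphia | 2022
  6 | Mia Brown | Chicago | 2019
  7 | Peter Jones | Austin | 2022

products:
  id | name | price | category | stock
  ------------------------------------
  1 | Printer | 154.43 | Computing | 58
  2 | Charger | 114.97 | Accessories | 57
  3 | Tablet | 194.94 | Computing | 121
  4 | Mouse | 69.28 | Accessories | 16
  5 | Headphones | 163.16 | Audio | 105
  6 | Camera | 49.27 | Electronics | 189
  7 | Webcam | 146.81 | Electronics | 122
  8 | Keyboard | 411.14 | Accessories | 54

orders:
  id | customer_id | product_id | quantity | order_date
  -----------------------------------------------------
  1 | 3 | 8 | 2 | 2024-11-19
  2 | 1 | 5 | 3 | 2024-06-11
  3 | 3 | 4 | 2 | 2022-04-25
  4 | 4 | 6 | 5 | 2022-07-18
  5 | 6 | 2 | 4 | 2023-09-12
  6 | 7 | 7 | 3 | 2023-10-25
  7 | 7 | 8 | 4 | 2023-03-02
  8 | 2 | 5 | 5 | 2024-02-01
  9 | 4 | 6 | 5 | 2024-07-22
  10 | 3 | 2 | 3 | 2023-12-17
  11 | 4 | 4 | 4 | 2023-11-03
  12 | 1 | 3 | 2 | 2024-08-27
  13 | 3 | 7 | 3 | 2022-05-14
SELECT name, stock, price FROM products WHERE stock > 42 OR price <= 230.0

Execution result:
name | stock | price
Printer | 58 | 154.43
Charger | 57 | 114.97
Tablet | 121 | 194.94
Mouse | 16 | 69.28
Headphones | 105 | 163.16
Camera | 189 | 49.27
Webcam | 122 | 146.81
Keyboard | 54 | 411.14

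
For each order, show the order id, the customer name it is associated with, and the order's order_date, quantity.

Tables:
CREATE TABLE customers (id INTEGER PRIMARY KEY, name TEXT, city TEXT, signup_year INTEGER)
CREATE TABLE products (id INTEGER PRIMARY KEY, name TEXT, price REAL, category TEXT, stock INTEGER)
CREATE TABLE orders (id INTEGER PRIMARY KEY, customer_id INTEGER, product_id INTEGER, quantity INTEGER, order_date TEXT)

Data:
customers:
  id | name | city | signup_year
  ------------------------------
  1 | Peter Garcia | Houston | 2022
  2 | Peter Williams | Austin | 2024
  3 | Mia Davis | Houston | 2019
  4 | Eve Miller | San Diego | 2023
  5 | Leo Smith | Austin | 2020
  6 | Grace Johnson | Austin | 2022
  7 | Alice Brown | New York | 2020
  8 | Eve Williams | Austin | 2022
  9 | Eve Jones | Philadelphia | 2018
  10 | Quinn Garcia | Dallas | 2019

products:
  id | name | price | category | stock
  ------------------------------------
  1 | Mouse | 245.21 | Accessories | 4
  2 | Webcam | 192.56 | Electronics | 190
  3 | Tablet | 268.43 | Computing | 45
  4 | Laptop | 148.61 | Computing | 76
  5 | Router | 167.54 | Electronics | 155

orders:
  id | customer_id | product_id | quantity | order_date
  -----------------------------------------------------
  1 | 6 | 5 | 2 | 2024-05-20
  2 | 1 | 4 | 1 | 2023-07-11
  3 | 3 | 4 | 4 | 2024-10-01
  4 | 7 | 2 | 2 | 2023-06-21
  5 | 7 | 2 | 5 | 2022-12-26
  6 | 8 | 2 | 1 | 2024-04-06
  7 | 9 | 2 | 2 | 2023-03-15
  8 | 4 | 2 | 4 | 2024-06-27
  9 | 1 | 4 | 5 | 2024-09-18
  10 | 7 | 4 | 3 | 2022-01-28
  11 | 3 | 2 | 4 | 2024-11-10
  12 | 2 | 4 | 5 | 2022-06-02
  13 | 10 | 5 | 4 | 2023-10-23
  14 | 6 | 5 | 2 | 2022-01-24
SELECT c.id, p.name AS customer, c.order_date, c.quantity FROM orders c JOIN customers p ON c.customer_id = p.id

Execution result:
id | customer | order_date | quantity
1 | Grace Johnson | 2024-05-20 | 2
2 | Peter Garcia | 2023-07-11 | 1
3 | Mia Davis | 2024-10-01 | 4
4 | Alice Brown | 2023-06-21 | 2
5 | Alice Brown | 2022-12-26 | 5
6 | Eve Williams | 2024-04-06 | 1
7 | Eve Jones | 2023-03-15 | 2
8 | Eve Miller | 2024-06-27 | 4
9 | Peter Garcia | 2024-09-18 | 5
10 | Alice Brown | 2022-01-28 | 3
11 | Mia Davis | 2024-11-10 | 4
12 | Peter Williams | 2022-06-02 | 5
13 | Quinn Garcia | 2023-10-23 | 4
14 | Grace Johnson | 2022-01-24 | 2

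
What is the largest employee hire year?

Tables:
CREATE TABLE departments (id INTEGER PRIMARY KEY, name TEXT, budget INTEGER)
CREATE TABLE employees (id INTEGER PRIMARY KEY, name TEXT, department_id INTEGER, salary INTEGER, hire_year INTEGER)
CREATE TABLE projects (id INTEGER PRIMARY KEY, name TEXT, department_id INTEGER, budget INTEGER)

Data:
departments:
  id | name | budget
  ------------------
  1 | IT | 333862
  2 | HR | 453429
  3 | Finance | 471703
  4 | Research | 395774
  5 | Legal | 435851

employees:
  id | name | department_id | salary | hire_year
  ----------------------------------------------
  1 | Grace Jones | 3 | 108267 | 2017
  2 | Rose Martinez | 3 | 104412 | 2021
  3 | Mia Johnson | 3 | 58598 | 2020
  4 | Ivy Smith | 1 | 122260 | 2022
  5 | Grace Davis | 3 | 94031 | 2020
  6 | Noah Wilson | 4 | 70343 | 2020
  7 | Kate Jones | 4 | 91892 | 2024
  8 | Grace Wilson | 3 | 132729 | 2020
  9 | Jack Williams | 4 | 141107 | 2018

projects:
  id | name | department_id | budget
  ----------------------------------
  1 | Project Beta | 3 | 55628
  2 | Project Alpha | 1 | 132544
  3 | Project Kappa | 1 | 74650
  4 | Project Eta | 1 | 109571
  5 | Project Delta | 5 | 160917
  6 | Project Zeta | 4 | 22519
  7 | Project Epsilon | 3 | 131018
SELECT MAX(hire_year) FROM employees

Execution result:
2024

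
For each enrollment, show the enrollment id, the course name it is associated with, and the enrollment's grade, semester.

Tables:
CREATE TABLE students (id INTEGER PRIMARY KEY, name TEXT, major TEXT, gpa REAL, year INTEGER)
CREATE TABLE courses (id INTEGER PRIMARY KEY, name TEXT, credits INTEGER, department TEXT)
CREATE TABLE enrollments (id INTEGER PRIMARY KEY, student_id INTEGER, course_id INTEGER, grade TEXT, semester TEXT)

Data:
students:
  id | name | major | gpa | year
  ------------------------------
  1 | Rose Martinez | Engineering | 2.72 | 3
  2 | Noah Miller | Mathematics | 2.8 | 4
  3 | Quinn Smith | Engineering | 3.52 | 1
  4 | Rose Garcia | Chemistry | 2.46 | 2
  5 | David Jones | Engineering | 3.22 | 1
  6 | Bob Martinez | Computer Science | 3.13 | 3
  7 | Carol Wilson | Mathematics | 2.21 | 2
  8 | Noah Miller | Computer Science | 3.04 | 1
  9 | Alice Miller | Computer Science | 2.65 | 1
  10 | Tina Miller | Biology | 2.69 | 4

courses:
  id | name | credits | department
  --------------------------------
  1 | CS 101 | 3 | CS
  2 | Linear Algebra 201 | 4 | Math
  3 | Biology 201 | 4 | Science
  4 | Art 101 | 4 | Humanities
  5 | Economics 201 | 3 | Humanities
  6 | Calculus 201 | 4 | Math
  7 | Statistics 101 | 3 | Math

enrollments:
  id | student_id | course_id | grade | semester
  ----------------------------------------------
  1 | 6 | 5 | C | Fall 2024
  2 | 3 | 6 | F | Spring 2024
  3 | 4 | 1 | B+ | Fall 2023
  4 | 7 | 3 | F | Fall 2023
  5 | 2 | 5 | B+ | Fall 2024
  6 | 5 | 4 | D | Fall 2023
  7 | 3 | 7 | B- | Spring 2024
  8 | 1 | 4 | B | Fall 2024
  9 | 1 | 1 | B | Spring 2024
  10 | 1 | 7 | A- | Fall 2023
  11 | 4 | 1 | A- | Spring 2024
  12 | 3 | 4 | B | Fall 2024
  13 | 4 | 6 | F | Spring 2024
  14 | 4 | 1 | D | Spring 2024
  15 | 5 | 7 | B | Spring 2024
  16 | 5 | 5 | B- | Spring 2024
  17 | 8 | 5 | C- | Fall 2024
SELECT c.id, p.name AS course, c.grade, c.semester FROM enrollments c JOIN courses p ON c.course_id = p.id

Execution result:
id | course | grade | semester
1 | Economics 201 | C | Fall 2024
2 | Calculus 201 | F | Spring 2024
3 | CS 101 | B+ | Fall 2023
4 | Biology 201 | F | Fall 2023
5 | Economics 201 | B+ | Fall 2024
6 | Art 101 | D | Fall 2023
7 | Statistics 101 | B- | Spring 2024
8 | Art 101 | B | Fall 2024
9 | CS 101 | B | Spring 2024
10 | Statistics 101 | A- | Fall 2023
11 | CS 101 | A- | Spring 2024
12 | Art 101 | B | Fall 2024
13 | Calculus 201 | F | Spring 2024
14 | CS 101 | D | Spring 2024
15 | Statistics 101 | B | Spring 2024
16 | Economics 201 | B- | Spring 2024
17 | Economics 201 | C- | Fall 2024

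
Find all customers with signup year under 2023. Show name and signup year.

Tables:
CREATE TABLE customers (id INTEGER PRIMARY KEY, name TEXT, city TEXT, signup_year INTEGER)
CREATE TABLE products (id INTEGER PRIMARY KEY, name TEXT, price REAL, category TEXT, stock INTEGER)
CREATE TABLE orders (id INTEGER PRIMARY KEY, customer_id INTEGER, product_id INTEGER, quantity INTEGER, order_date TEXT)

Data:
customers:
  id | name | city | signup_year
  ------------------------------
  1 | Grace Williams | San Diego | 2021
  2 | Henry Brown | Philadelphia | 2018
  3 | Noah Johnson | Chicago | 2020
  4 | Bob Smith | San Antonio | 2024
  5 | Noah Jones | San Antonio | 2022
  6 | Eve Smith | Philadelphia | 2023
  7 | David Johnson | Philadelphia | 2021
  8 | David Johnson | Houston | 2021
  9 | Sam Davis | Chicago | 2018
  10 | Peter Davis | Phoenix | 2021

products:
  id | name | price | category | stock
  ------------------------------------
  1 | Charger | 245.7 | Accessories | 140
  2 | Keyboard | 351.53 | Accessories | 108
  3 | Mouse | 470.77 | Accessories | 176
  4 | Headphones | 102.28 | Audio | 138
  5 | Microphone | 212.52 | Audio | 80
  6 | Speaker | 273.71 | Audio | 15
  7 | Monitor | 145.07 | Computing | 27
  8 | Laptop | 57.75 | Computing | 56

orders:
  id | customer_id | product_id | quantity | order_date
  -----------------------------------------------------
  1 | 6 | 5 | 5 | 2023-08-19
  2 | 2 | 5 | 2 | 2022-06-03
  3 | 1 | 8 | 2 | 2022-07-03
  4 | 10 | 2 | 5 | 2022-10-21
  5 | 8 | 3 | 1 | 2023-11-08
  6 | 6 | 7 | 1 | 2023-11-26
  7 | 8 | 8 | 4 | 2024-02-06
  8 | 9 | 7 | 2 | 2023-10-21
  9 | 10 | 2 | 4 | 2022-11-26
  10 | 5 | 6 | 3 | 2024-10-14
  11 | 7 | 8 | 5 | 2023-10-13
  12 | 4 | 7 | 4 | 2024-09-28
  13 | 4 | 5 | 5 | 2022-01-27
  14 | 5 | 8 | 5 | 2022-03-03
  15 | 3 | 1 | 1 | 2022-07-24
SELECT name, signup_year FROM customers WHERE signup_year < 2023

Execution result:
name | signup_year
Grace Williams | 2021
Henry Brown | 2018
Noah Johnson | 2020
Noah Jones | 2022
David Johnson | 2021
David Johnson | 2021
Sam Davis | 2018
Peter Davis | 2021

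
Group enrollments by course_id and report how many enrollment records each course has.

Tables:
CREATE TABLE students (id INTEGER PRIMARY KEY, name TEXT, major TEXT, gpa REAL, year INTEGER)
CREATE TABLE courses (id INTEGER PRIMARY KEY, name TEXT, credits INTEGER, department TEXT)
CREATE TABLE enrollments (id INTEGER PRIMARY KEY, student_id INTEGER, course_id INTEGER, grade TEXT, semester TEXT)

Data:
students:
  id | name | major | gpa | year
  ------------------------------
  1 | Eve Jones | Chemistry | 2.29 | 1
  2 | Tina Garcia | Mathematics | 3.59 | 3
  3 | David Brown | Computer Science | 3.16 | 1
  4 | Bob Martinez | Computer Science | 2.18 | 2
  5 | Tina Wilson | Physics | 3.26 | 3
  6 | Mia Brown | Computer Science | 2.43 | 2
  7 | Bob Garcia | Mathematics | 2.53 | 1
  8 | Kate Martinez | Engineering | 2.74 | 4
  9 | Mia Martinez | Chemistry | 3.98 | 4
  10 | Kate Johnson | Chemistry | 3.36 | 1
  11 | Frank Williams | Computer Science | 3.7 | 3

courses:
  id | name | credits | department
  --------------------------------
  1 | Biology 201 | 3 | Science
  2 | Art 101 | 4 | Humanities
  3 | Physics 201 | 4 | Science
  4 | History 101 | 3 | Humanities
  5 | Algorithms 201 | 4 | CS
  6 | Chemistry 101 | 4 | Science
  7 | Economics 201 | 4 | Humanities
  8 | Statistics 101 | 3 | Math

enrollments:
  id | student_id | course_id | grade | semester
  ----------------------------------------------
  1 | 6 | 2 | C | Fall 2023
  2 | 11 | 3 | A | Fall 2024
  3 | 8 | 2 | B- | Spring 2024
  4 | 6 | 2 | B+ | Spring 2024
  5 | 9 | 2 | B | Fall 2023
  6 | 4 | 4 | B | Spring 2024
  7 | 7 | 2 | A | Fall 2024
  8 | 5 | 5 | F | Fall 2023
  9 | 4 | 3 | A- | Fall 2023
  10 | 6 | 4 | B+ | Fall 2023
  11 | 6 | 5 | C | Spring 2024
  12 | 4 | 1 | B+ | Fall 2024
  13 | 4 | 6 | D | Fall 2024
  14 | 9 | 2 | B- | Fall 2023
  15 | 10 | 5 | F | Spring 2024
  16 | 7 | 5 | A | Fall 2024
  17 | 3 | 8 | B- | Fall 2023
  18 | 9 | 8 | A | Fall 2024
SELECT course_id, COUNT(*) AS enrollment_count FROM enrollments GROUP BY course_id

Execution result:
course_id | enrollment_count
1 | 1
2 | 6
3 | 2
4 | 2
5 | 4
6 | 1
8 | 2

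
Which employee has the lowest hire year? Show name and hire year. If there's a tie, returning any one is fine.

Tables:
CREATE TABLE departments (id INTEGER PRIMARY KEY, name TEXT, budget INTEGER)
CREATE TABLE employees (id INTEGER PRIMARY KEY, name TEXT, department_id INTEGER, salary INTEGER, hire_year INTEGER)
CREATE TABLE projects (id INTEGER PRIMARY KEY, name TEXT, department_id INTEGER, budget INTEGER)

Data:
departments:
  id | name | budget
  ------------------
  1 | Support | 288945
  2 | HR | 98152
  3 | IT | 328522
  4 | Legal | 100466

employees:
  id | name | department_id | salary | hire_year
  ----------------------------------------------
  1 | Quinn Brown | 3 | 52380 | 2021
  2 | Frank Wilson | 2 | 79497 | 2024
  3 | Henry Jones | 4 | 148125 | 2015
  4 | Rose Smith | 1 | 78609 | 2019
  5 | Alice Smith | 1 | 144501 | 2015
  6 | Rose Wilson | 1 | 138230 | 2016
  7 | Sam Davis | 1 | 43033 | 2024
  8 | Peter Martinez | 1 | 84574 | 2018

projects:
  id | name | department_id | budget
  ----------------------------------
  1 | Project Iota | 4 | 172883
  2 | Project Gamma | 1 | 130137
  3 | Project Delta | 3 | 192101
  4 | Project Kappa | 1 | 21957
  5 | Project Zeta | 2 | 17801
SELECT name, hire_year FROM employees ORDER BY hire_year ASC LIMIT 1

Execution result:
name | hire_year
Henry Jones | 2015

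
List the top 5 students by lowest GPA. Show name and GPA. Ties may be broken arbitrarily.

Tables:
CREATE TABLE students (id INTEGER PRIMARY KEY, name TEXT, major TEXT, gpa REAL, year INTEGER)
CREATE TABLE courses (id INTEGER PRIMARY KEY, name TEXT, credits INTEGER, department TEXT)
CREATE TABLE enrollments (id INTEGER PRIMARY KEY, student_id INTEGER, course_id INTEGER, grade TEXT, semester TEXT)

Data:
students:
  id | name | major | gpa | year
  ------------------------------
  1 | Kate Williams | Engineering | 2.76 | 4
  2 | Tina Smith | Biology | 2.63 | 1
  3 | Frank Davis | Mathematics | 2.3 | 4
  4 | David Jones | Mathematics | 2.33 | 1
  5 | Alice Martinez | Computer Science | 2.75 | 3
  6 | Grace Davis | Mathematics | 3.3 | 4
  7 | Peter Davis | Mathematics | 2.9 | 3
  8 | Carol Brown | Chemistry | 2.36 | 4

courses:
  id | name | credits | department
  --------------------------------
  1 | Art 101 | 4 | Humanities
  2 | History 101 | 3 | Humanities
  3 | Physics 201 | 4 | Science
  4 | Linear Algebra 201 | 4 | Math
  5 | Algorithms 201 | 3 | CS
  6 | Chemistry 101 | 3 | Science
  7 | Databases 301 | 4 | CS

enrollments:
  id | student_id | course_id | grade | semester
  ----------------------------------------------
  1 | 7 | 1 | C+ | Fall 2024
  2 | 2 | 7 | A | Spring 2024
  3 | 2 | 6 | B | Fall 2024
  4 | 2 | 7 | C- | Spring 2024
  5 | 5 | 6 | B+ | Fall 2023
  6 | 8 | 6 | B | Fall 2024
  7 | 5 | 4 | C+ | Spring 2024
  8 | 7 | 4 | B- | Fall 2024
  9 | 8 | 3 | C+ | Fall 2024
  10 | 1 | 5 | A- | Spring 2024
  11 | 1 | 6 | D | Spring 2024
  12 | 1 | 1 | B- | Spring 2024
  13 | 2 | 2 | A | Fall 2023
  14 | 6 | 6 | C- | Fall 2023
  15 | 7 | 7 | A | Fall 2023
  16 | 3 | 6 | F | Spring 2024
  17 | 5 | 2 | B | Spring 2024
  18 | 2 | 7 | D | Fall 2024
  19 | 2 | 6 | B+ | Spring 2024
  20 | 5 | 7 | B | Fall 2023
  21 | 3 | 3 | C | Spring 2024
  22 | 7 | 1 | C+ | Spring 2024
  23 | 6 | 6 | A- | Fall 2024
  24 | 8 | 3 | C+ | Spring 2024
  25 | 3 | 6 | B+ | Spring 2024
SELECT name, gpa FROM students ORDER BY gpa ASC LIMIT 5

Execution result:
name | gpa
Frank Davis | 2.30
David Jones | 2.33
Carol Brown | 2.36
Tina Smith | 2.63
Alice Martinez | 2.75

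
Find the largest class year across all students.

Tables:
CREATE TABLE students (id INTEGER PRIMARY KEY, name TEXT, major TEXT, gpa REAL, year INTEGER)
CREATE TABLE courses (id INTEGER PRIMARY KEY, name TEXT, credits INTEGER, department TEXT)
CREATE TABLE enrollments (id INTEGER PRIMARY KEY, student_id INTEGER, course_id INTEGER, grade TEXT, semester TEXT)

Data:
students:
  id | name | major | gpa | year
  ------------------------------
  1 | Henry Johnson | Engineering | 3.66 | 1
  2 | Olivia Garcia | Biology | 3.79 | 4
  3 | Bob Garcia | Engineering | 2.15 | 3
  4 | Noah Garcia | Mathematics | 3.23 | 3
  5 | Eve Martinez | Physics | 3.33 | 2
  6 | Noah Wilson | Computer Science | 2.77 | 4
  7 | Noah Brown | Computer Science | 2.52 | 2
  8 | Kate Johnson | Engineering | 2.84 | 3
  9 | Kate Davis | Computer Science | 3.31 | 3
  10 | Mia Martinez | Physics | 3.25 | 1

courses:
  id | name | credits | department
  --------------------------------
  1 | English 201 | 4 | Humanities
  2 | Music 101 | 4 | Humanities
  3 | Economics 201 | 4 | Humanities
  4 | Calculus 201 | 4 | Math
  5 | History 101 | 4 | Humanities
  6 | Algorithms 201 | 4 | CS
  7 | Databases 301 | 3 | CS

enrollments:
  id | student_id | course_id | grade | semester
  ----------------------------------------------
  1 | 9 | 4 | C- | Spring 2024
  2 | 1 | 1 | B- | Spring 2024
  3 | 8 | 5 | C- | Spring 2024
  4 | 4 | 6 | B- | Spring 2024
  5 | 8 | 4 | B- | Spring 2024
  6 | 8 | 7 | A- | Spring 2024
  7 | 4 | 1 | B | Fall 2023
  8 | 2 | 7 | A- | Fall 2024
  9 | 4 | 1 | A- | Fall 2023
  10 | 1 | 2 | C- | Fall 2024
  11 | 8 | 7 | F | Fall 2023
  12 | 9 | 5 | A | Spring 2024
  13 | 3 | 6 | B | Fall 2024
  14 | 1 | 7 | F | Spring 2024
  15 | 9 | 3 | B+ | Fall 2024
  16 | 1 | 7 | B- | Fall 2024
SELECT MAX(year) FROM students

Execution result:
4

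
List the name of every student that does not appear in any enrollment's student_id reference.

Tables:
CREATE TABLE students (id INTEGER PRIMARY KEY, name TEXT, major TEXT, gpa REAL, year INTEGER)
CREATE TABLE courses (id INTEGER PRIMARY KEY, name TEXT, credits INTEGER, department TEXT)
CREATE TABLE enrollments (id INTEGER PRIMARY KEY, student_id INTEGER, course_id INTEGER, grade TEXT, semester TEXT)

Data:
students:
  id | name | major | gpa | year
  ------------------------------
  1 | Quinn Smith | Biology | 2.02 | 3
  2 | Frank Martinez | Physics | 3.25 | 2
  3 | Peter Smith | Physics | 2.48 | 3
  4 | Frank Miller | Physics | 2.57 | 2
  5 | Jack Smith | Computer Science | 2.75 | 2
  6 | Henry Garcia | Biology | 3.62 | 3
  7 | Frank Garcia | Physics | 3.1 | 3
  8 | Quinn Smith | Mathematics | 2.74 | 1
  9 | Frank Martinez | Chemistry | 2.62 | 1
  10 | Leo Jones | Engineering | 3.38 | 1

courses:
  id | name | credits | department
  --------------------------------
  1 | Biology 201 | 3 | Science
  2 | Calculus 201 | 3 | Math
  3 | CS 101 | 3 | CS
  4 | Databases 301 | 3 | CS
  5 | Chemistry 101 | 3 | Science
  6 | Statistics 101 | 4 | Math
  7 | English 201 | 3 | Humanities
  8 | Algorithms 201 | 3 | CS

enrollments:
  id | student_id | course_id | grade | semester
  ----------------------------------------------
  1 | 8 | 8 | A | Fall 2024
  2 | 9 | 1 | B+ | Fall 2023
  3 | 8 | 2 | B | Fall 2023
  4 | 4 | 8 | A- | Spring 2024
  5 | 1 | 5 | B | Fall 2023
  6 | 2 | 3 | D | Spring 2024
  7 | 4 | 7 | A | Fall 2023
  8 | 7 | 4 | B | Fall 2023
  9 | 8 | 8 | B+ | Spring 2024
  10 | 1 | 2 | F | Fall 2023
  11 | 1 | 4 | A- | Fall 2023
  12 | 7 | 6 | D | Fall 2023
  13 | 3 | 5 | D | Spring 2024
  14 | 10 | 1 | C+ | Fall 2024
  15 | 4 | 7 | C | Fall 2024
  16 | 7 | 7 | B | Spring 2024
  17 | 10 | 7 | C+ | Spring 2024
SELECT p.name FROM students p LEFT JOIN enrollments c ON c.student_id = p.id WHERE c.id IS NULL

Execution result:
name
Jack Smith
Henry Garcia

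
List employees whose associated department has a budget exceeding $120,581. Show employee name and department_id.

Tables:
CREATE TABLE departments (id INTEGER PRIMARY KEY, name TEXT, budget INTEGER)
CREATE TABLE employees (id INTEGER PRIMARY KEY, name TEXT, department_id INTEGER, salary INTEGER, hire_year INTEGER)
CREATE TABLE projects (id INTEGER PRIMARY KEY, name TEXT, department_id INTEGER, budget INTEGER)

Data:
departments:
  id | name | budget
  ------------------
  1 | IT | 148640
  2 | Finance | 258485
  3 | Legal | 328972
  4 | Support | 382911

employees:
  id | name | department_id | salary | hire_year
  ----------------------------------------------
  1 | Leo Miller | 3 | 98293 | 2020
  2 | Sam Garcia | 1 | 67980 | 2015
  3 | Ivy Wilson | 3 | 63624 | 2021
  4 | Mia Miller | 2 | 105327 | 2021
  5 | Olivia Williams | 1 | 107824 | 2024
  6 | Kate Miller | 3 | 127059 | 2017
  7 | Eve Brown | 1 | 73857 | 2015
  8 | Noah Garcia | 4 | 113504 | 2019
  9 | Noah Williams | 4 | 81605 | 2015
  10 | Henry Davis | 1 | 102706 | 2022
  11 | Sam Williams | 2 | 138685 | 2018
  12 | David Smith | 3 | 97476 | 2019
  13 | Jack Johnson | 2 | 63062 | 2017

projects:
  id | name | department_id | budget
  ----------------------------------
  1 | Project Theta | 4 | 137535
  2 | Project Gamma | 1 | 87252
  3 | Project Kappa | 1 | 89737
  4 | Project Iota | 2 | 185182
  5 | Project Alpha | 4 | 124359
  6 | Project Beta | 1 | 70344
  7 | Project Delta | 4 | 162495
SELECT name, department_id FROM employees WHERE department_id IN (SELECT id FROM departments WHERE budget > 120581)

Execution result:
name | department_id
Leo Miller | 3
Sam Garcia | 1
Ivy Wilson | 3
Mia Miller | 2
Olivia Williams | 1
Kate Miller | 3
Eve Brown | 1
Noah Garcia | 4
Noah Williams | 4
Henry Davis | 1
Sam Williams | 2
David Smith | 3
Jack Johnson | 2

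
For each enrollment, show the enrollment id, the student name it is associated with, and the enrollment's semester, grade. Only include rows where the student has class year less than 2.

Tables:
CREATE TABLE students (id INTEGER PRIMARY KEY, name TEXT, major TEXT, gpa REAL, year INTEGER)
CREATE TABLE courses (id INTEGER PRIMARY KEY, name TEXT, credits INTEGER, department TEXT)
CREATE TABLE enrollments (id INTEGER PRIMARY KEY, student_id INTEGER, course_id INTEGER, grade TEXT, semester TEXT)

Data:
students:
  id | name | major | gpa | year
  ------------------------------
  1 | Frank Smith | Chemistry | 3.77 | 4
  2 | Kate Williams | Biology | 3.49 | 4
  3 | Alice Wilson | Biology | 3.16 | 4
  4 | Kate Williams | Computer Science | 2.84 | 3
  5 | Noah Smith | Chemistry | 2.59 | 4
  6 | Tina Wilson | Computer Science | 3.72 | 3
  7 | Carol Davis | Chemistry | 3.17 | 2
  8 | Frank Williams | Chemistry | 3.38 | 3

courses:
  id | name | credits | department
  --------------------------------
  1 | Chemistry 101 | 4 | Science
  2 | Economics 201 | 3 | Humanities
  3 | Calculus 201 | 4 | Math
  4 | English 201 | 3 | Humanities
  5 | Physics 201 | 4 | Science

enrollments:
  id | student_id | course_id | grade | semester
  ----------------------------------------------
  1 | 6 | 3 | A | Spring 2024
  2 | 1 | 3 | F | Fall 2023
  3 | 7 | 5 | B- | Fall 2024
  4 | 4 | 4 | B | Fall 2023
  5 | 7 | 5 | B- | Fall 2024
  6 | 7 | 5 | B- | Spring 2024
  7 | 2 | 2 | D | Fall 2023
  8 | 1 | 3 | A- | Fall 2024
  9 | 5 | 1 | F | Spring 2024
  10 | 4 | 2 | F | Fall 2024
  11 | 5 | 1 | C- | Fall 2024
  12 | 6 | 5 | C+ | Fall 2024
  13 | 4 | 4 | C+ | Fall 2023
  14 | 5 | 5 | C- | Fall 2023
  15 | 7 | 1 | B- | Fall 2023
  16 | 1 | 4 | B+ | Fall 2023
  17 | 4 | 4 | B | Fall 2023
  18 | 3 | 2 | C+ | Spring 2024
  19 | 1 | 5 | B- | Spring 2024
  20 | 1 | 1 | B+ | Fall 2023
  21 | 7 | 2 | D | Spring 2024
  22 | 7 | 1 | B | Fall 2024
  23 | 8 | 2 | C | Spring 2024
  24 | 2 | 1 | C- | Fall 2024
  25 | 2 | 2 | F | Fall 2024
SELECT c.id, p.name AS student, c.semester, c.grade FROM enrollments c JOIN students p ON c.student_id = p.id WHERE p.year < 2

Execution result:
(no rows)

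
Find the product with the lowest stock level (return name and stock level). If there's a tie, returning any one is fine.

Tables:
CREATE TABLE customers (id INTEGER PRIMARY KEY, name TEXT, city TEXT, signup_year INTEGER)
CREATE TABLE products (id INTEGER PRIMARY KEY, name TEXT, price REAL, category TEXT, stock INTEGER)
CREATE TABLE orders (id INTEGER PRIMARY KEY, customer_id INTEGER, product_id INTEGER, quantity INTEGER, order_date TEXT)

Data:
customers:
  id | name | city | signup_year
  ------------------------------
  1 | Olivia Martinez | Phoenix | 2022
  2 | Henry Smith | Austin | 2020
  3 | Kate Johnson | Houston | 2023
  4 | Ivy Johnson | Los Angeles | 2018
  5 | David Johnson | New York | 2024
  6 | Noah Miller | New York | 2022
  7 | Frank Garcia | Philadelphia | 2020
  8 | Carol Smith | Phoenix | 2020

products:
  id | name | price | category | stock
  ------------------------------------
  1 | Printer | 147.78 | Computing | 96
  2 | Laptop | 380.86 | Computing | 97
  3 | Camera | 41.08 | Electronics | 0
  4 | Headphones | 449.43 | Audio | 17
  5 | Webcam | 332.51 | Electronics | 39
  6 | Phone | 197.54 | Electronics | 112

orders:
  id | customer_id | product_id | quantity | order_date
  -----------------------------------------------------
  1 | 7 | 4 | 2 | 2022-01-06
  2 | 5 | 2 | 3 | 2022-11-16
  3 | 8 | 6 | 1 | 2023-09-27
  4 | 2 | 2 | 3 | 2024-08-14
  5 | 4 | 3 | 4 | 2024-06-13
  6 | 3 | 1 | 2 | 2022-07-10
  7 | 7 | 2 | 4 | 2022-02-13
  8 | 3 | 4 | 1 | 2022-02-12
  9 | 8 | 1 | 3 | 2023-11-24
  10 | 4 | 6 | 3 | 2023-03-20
SELECT name, stock FROM products ORDER BY stock ASC LIMIT 1

Execution result:
name | stock
Camera | 0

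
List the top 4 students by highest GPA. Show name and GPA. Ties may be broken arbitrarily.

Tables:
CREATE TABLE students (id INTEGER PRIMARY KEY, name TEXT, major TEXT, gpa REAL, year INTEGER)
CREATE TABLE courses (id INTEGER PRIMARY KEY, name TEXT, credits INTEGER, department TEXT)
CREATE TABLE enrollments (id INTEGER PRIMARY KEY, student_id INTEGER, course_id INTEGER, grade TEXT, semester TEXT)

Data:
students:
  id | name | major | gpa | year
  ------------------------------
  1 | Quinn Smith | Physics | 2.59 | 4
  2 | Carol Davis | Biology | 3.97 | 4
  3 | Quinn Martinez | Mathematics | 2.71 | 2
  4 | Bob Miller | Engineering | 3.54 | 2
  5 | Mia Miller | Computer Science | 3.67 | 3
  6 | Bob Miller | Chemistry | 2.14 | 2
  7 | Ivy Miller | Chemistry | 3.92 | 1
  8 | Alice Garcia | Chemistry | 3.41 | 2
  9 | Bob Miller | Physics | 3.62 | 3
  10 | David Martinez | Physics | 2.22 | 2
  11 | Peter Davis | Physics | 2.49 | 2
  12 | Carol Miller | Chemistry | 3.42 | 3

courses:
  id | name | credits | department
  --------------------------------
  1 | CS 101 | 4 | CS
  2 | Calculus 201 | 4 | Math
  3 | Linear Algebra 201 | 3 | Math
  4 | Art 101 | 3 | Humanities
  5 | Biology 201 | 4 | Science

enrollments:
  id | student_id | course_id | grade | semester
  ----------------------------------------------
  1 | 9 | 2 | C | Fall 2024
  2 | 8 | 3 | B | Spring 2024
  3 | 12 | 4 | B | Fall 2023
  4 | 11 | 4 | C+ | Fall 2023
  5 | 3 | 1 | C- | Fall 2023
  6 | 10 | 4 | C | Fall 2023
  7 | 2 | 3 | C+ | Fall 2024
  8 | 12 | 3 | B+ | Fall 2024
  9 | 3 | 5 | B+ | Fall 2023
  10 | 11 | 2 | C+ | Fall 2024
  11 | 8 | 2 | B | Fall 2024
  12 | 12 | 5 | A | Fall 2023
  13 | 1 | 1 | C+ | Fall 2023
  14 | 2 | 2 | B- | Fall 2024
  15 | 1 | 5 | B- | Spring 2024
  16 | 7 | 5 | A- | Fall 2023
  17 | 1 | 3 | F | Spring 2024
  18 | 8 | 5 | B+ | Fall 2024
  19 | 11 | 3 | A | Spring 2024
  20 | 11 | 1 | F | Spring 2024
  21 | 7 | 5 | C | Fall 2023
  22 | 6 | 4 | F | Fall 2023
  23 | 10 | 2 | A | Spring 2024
SELECT name, gpa FROM students ORDER BY gpa DESC LIMIT 4

Execution result:
name | gpa
Carol Davis | 3.97
Ivy Miller | 3.92
Mia Miller | 3.67
Bob Miller | 3.62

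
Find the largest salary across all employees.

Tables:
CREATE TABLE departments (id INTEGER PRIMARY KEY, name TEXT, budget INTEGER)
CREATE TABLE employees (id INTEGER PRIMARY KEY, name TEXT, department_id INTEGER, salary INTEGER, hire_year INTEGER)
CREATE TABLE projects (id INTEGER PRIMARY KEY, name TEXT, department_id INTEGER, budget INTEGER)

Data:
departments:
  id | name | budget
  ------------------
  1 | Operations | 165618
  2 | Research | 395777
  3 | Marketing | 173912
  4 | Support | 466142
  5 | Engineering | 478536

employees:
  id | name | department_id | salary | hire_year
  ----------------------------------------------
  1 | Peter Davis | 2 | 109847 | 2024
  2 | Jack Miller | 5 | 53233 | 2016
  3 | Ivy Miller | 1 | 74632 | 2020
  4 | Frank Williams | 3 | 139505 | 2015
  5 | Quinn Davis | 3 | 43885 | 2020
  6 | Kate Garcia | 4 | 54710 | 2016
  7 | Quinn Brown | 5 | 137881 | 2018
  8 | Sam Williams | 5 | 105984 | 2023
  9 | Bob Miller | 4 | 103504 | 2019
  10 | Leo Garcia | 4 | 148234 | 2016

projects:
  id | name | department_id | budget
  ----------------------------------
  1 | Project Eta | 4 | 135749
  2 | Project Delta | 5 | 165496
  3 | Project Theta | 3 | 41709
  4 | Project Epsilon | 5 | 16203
SELECT MAX(salary) FROM employees

Execution result:
148234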